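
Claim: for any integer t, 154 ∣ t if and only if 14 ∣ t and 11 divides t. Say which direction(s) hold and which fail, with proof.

Both directions hold; the statement is true.

(⇒) If 154 ∣ t, write t = 154q. Since 154 = 11·14, t = 14·(11q), so 14 ∣ t; and since 154 = 14·11, t = 11·(14q), so 11 ∣ t.

(⇐) Suppose 14 ∣ t and 11 ∣ t. Any common multiple of 14 and 11 is a multiple of their lcm; here gcd(14, 11) = 1, so lcm(14, 11) = 14·11 = 154, so 154 ∣ t.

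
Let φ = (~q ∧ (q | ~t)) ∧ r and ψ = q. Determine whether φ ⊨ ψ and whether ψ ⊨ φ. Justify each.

Both directions fail.

(→) This fails. Under q = F, r = T, t = F, the left side is true but the right side is false.

(←) This fails. Under q = T, r = F, t = F, the left side is false but the right side is true.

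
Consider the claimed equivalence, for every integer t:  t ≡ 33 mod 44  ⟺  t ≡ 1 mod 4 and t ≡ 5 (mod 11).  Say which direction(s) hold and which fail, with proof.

(→) This fails: t = 33 gives 33 ≡ 33 (mod 44) but 33 ≡ 0 (mod 11), so the conjunction on the right does not hold.

(←) This fails: t = 5 satisfies both congruences on the right (5 ≡ 1 mod 4 and 5 ≡ 5 mod 11) yet 5 ≡ 5 (mod 44), not 33.

Both directions fail.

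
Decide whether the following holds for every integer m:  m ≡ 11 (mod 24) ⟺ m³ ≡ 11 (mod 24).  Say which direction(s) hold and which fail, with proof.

Both directions hold.

Forward direction. Suppose m ≡ 11 (mod 24). Write m = 24j + 11. Then (24j + 11)³ = 13824j³ + 19008j² + 8712j + 1331 = 24(576j³ + 792j² + 363j + 55) + 11, so m³ ≡ 11 (mod 24).

Converse. Suppose m³ ≡ 11 (mod 24). The only residue r in {0, …, 23} with r³ ≡ 11 (mod 24) is r = 11, so m ≡ 11 (mod 24).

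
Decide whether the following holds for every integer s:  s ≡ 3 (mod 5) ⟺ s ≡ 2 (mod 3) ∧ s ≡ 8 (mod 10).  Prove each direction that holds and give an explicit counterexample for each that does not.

(⟹) This fails: s = 3 gives 3 ≡ 3 (mod 5) but 3 ≡ 0 (mod 3), so the conjunction on the right does not hold.

(⟸) Conversely, if s ≡ 2 (mod 3) and s ≡ 8 (mod 10), then by the Chinese remainder theorem s ≡ 8 (mod 30). Since 8 ≡ 3 (mod 5) and 5 ∣ 30, we get s ≡ 3 (mod 5).

Not equivalent: only (⇐) holds.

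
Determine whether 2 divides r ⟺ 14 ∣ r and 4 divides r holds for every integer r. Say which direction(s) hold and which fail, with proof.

(→) This fails: take r = 2. Certainly 2 ∣ 2, but 14 ∤ 2.

(←) Suppose 14 ∣ r and 4 ∣ r. Any common multiple of 14 and 4 is a multiple of their lcm; here lcm(14, 4) = 14·4/gcd(14, 4) = 56/2 = 28, so 28 ∣ r. Since 2 ∣ 28, it follows that 2 ∣ r.

Not equivalent: only (⇐) holds.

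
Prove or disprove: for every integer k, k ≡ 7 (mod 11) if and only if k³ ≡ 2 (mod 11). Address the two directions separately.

The biconditional holds.

(⟹) Suppose k ≡ 7 (mod 11). Write k = 11j + 7. Then (11j + 7)³ = 1331j³ + 2541j² + 1617j + 343 = 11(121j³ + 231j² + 147j + 31) + 2, so k³ ≡ 2 (mod 11).

(⟸) For the converse, argue contrapositively. If k ≢ 7 (mod 11), then k is congruent to one of 0, 1, 2, 3, 4, 5, 6, 8, 9, 10 modulo 11, and these give k³ ≡ 0, 1, 8, 5, 9, 4, 7, 6, 3, 10 respectively — never 2.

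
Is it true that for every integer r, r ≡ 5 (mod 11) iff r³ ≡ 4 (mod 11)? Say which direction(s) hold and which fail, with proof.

Both directions hold.

(⟹) Suppose r ≡ 5 (mod 11). Write r = 11j + 5. Then (11j + 5)³ = 1331j³ + 1815j² + 825j + 125 = 11(121j³ + 165j² + 75j + 11) + 4, so r³ ≡ 4 (mod 11).

(⟸) Conversely, suppose r³ ≡ 4 (mod 11). The only residue r in {0, …, 10} with r³ ≡ 4 (mod 11) is r = 5, so r ≡ 5 (mod 11).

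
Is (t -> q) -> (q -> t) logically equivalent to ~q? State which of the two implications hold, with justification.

(←) Assume the antecedent. If t is true, (t -> q) -> (q -> t) reduces to true regardless of the other variables. If t is false, the antecedent forces (t = F, q = F), and (t -> q) -> (q -> t) holds there. Either way (t -> q) -> (q -> t) holds.

(→) This fails. Under t = T, q = T, the left side is true but the right side is false.

(⇒) fails; (⇐) holds.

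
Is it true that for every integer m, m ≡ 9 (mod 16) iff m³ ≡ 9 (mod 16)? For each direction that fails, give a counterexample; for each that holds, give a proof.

Forward direction. Suppose m ≡ 9 (mod 16). Write m = 16j + 9. Then (16j + 9)³ = 4096j³ + 6912j² + 3888j + 729 = 16(256j³ + 432j² + 243j + 45) + 9, so m³ ≡ 9 (mod 16).

Converse. Suppose m³ ≡ 9 (mod 16). The only residue r in {0, …, 15} with r³ ≡ 9 (mod 16) is r = 9, so m ≡ 9 (mod 16).

Equivalent; both directions hold.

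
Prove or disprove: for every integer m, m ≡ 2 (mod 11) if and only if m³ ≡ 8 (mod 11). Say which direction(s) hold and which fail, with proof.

Both directions hold.

(⟹) Suppose m ≡ 2 (mod 11). Write m = 11j + 2. Then (11j + 2)³ = 1331j³ + 726j² + 132j + 8 = 11(121j³ + 66j² + 12j) + 8, so m³ ≡ 8 (mod 11).

(⟸) Conversely, suppose m³ ≡ 8 (mod 11). The only residue r in {0, …, 10} with r³ ≡ 8 (mod 11) is r = 2, so m ≡ 2 (mod 11).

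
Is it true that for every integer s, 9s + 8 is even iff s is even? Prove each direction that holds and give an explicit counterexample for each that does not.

Both implications hold.

(→) Suppose 9s + 8 is even. Since 9 is odd, 9s and s have the same parity, so 9s + 8 ≡ s + 8 (mod 2). As 8 is even, 9s + 8 is even exactly when s is even. Thus s is even.

(←) Conversely, suppose s is even; write s = 2j. Then 9s + 8 = 9·(2j) + 8 = 2·9j + 8, which is even.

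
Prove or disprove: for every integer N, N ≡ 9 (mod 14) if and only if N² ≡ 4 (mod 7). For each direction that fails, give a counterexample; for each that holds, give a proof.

Only the forward implication holds.

[⇒] Suppose N ≡ 9 (mod 14). Then N² ≡ 9² = 81 (mod 14), and since 7 ∣ 14, also N² ≡ 4 (mod 7).

[⇐] This fails: take N = 2. Then 2² = 4 ≡ 4 (mod 7), yet 2 ≡ 2 (mod 14), not 9.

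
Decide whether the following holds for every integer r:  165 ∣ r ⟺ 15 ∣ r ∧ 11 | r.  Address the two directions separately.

(→) If 165 ∣ r, write r = 165q. Since 165 = 11·15, r = 15·(11q), so 15 ∣ r; and since 165 = 15·11, r = 11·(15q), so 11 ∣ r.

(←) Suppose 15 ∣ r and 11 ∣ r. Any common multiple of 15 and 11 is a multiple of their lcm; here gcd(15, 11) = 1, so lcm(15, 11) = 15·11 = 165, so 165 ∣ r.

Both directions hold; the statement is true.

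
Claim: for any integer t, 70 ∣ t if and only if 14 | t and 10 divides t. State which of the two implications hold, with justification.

The biconditional holds.

(→) If 70 ∣ t, write t = 70q. Since 70 = 5·14, t = 14·(5q), so 14 ∣ t; and since 70 = 7·10, t = 10·(7q), so 10 ∣ t.

(←) Suppose 14 ∣ t and 10 ∣ t. Any common multiple of 14 and 10 is a multiple of their lcm; here lcm(14, 10) = 14·10/gcd(14, 10) = 140/2 = 70, so 70 ∣ t.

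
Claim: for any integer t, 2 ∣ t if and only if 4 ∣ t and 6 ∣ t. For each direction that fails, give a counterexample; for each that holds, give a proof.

Only the reverse direction holds.

(←) Suppose 4 ∣ t and 6 ∣ t. Any common multiple of 4 and 6 is a multiple of their lcm; here lcm(4, 6) = 4·6/gcd(4, 6) = 24/2 = 12, so 12 ∣ t. Since 2 ∣ 12, it follows that 2 ∣ t.

(→) This fails: take t = 2. Certainly 2 ∣ 2, but 4 ∤ 2.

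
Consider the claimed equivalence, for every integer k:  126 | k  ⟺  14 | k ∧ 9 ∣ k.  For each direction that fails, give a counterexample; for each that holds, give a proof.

Both directions hold; the statement is true.

[⇒] If 126 ∣ k, write k = 126q. Since 126 = 9·14, k = 14·(9q), so 14 ∣ k; and since 126 = 14·9, k = 9·(14q), so 9 ∣ k.

[⇐] Suppose 14 ∣ k and 9 ∣ k. Any common multiple of 14 and 9 is a multiple of their lcm; here gcd(14, 9) = 1, so lcm(14, 9) = 14·9 = 126, so 126 ∣ k.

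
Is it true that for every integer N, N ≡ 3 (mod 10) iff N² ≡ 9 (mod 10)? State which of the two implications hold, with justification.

[⇐] This fails: take N = 7. Then 7² = 49 ≡ 9 (mod 10), yet 7 ≡ 7 (mod 10), not 3.

[⇒] Suppose N ≡ 3 (mod 10). Write N = 10j + 3. Then (10j + 3)² = 100j² + 60j + 9 = 10(10j² + 6j) + 9, so N² ≡ 9 (mod 10).

Only the forward implication holds.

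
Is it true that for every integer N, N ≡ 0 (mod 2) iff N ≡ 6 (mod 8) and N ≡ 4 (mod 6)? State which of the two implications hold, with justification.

(⟹) This fails: N = 0 gives 0 ≡ 0 (mod 2) but 0 ≡ 0 (mod 8), so the conjunction on the right does not hold.

(⟸) Conversely, if N ≡ 6 (mod 8) and N ≡ 4 (mod 6), then by the Chinese remainder theorem N ≡ 22 (mod 24). Since 22 ≡ 0 (mod 2) and 2 ∣ 24, we get N ≡ 0 (mod 2).

(⇒) fails; (⇐) holds.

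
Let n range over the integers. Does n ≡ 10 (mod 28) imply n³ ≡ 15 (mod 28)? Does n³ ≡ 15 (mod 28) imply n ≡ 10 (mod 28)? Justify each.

Neither direction holds.

Forward direction. This fails: take n = 10. Then 10 ≡ 10 (mod 28), but 10³ = 1000 ≡ 20 (mod 28), not 15.

Converse. This fails: take n = 11. Then 11³ = 1331 ≡ 15 (mod 28), yet 11 ≡ 11 (mod 28), not 10.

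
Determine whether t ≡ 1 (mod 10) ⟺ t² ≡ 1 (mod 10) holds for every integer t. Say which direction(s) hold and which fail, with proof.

(⇒) holds; (⇐) fails.

(⟹) Suppose t ≡ 1 (mod 10). Write t = 10j + 1. Then (10j + 1)² = 100j² + 20j + 1 = 10(10j² + 2j) + 1, so t² ≡ 1 (mod 10).

(⟸) This fails: take t = 9. Then 9² = 81 ≡ 1 (mod 10), yet 9 ≡ 9 (mod 10), not 1.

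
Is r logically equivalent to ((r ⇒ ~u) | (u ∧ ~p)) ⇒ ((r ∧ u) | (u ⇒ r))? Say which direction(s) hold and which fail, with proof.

(⟹) Assume the antecedent. If u is true, the antecedent forces (u = T, r = T, p = F) or (u = T, r = T, p = T), and the consequent holds there. If u is false, the consequent reduces to true regardless of the other variables. Either way the consequent holds.

(⟸) This fails. Under u = F, r = F, p = F, the left side is false but the right side is true.

Only the forward direction holds.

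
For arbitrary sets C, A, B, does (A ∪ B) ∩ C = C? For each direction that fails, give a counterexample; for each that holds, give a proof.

(⟹) Let x ∈ (A ∪ B) ∩ C. Then either x ∈ C ∩ A and x ∉ B; or x ∈ C ∩ B and x ∉ A; or x ∈ C ∩ A ∩ B. In each case x ∈ C, so (A ∪ B) ∩ C ⊆ C.

(⟸) This inclusion fails. Take C = {1}, A = ∅, B = ∅; then 1 ∈ C but 1 ∉ (A ∪ B) ∩ C.

Only the forward inclusion holds.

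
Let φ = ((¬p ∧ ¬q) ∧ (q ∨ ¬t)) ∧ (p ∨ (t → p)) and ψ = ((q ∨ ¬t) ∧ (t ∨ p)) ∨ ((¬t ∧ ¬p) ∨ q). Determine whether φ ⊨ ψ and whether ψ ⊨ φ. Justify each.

Converse. This fails. Under q = T, p = F, t = F, the left side is false but the right side is true.

Forward direction. Assume the antecedent. If q is true, the antecedent cannot hold. If q is false, the antecedent forces (q = F, p = F, t = F), and the consequent holds there. Either way the consequent holds.

Only the forward direction holds.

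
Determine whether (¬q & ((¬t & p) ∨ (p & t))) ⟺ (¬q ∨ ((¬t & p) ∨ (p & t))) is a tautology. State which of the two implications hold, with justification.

(→) Assume the antecedent. If t is true, the antecedent forces (t = T, p = T, q = F), and ¬q ∨ ((¬t & p) ∨ (p & t)) holds there. If t is false, the antecedent forces (t = F, p = T, q = F), and ¬q ∨ ((¬t & p) ∨ (p & t)) holds there. Either way ¬q ∨ ((¬t & p) ∨ (p & t)) holds.

(←) This fails. Under t = F, p = F, q = F, the left side is false but the right side is true.

Only the forward implication holds.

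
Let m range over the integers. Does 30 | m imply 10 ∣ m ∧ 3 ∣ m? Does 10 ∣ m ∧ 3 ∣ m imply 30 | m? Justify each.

(→) If 30 ∣ m, write m = 30q. Since 30 = 3·10, m = 10·(3q), so 10 ∣ m; and since 30 = 10·3, m = 3·(10q), so 3 ∣ m.

(←) Suppose 10 ∣ m and 3 ∣ m. Any common multiple of 10 and 3 is a multiple of their lcm; here gcd(10, 3) = 1, so lcm(10, 3) = 10·3 = 30, so 30 ∣ m.

Both directions hold.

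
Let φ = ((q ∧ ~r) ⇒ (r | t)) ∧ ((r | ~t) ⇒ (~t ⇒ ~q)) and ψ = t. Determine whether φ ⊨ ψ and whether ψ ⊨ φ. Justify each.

Not equivalent: only (⇐) holds.

(⟹) This fails. Under q = F, r = F, t = F, the left side is true but the right side is false.

(⟸) Assume the antecedent. If q is true, the antecedent forces (q = T, r = F, t = T) or (q = T, r = T, t = T), and the consequent holds there. If q is false, the consequent reduces to true regardless of the other variables. Either way the consequent holds.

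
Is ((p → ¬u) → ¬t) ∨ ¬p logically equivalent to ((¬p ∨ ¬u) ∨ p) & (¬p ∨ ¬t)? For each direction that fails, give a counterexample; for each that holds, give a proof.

(→) This fails. Under p = T, t = T, u = T, the left side is true but the right side is false.

(←) Assume the antecedent. If p is true, the antecedent forces (p = T, t = F, u = F) or (p = T, t = F, u = T), and ((p → ¬u) → ¬t) ∨ ¬p holds there. If p is false, ((p → ¬u) → ¬t) ∨ ¬p reduces to true regardless of the other variables. Either way ((p → ¬u) → ¬t) ∨ ¬p holds.

The forward direction fails; the converse holds.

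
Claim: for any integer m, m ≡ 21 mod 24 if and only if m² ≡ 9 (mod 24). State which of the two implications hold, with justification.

The forward direction holds; the converse fails.

(⟹) Suppose m ≡ 21 mod 24. Write m = 24j + 21. Then (24j + 21)² = 576j² + 1008j + 441 = 24(24j² + 42j + 18) + 9, so m² ≡ 9 (mod 24).

(⟸) This fails: take m = 3. Then 3² = 9 ≡ 9 (mod 24), yet 3 ≡ 3 (mod 24), not 21.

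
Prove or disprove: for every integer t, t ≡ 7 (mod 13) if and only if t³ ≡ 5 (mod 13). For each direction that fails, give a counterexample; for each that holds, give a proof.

[⇒] Suppose t ≡ 7 (mod 13). Write t = 13j + 7. Then (13j + 7)³ = 2197j³ + 3549j² + 1911j + 343 = 13(169j³ + 273j² + 147j + 26) + 5, so t³ ≡ 5 (mod 13).

[⇐] This fails: take t = 8. Then 8³ = 512 ≡ 5 (mod 13), yet 8 ≡ 8 (mod 13), not 7.

(⇒) holds; (⇐) fails.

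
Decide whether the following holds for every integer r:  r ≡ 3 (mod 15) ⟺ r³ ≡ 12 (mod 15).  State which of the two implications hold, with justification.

Converse. Suppose r³ ≡ 12 (mod 15). The only residue r in {0, …, 14} with r³ ≡ 12 (mod 15) is r = 3, so r ≡ 3 (mod 15).

Forward direction. Suppose r ≡ 3 (mod 15). Write r = 15j + 3. Then (15j + 3)³ = 3375j³ + 2025j² + 405j + 27 = 15(225j³ + 135j² + 27j + 1) + 12, so r³ ≡ 12 (mod 15).

Equivalent; both directions hold.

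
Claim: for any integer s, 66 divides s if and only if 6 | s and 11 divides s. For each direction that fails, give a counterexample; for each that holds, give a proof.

Both implications hold.

Converse. Suppose 6 ∣ s and 11 ∣ s. Any common multiple of 6 and 11 is a multiple of their lcm; here gcd(6, 11) = 1, so lcm(6, 11) = 6·11 = 66, so 66 ∣ s.

Forward direction. If 66 ∣ s, write s = 66q. Since 66 = 11·6, s = 6·(11q), so 6 ∣ s; and since 66 = 6·11, s = 11·(6q), so 11 ∣ s.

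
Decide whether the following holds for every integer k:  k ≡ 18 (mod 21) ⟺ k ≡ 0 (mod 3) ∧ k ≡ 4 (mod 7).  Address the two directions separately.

(⟹) Suppose k ≡ 18 (mod 21); write k = 21j + 18. Since 3 ∣ 21, reducing mod 3 gives k ≡ 18 ≡ 0 (mod 3); since 7 ∣ 21, reducing mod 7 gives k ≡ 18 ≡ 4 (mod 7).

(⟸) Conversely, if k ≡ 0 (mod 3) and k ≡ 4 (mod 7), then by the Chinese remainder theorem k ≡ 18 (mod 21). This is exactly k ≡ 18 (mod 21).

Both directions hold; the statement is true.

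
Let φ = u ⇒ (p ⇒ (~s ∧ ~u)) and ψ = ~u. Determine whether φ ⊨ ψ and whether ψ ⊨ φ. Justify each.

Not equivalent: only (⇐) holds.

[⇒] This fails. Under u = T, s = F, p = F, the left side is true but the right side is false.

[⇐] Assume the antecedent. If u is true, the antecedent cannot hold. If u is false, u ⇒ (p ⇒ (~s ∧ ~u)) reduces to true regardless of the other variables. Either way u ⇒ (p ⇒ (~s ∧ ~u)) holds.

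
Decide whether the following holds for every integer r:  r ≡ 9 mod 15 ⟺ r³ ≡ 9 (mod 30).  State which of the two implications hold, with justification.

(⟹) This fails: take r = 24. Then 24 ≡ 9 (mod 15), but 24³ = 13824 ≡ 24 (mod 30), not 9.

(⟸) Conversely, the residues r modulo 30 with r³ ≡ 9 (mod 30) are exactly {9}, and each is ≡ 9 (mod 15).

The forward direction fails; the converse holds.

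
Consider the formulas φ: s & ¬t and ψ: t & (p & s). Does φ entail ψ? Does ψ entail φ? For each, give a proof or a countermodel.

Neither implication holds.

(⟹) This fails. Under t = F, s = T, p = F, the left side is true but the right side is false.

(⟸) This fails. Under t = T, s = T, p = T, the left side is false but the right side is true.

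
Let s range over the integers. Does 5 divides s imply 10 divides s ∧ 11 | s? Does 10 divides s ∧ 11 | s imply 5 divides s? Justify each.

(⇒) This fails: take s = 5. Certainly 5 ∣ 5, but 10 ∤ 5.

(⇐) Suppose 10 ∣ s and 11 ∣ s. Any common multiple of 10 and 11 is a multiple of their lcm; here gcd(10, 11) = 1, so lcm(10, 11) = 10·11 = 110, so 110 ∣ s. Since 5 ∣ 110, it follows that 5 ∣ s.

Only the reverse direction holds.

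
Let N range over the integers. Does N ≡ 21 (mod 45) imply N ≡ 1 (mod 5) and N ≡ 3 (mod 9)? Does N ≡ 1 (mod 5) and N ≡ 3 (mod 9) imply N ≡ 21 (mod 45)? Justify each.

Both directions hold.

(⟹) Suppose N ≡ 21 (mod 45); write N = 45j + 21. Since 5 ∣ 45, reducing mod 5 gives N ≡ 21 ≡ 1 (mod 5); since 9 ∣ 45, reducing mod 9 gives N ≡ 21 ≡ 3 (mod 9).

(⟸) Conversely, if N ≡ 1 (mod 5) and N ≡ 3 (mod 9), then by the Chinese remainder theorem N ≡ 21 (mod 45). This is exactly N ≡ 21 (mod 45).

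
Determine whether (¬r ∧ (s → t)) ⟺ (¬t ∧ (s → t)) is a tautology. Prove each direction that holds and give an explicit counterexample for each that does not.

(→) This fails. Under s = F, r = F, t = T, the left side is true but the right side is false.

(←) This fails. Under s = F, r = T, t = F, the left side is false but the right side is true.

Neither implication holds.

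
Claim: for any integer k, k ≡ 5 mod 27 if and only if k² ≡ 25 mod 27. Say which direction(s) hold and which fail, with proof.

(⟸) This fails: take k = 22. Then 22² = 484 ≡ 25 (mod 27), yet 22 ≡ 22 (mod 27), not 5.

(⟹) Suppose k ≡ 5 mod 27. Write k = 27j + 5. Then (27j + 5)² = 729j² + 270j + 25 = 27(27j² + 10j) + 25, so k² ≡ 25 (mod 27).

The forward direction holds; the converse fails.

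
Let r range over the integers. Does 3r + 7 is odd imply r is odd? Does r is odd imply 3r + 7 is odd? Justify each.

Neither direction holds.

(→) This fails: r = 2 gives 3r + 7 = 13, which is odd, but 2 is even, not odd.

(←) This also fails: r = 5 is odd, but 3r + 7 = 22 is even, not odd.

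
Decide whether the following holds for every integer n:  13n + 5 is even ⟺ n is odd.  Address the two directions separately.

The biconditional holds.

Forward direction. Suppose 13n + 5 is even. Since 13 is odd, 13n and n have the same parity, so 13n + 5 ≡ n + 5 (mod 2). As 5 is odd, 13n + 5 is even exactly when n is odd. Thus n is odd.

Converse. Suppose n is odd; write n = 2j + 1. Then 13n + 5 = 13·(2j + 1) + 5 = 2·13j + 18, which is even.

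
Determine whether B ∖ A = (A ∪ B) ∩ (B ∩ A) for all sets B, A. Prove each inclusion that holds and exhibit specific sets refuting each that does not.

Neither inclusion holds.

(⟹) This inclusion fails. Take B = {1}, A = ∅; then 1 ∈ B ∖ A but 1 ∉ (A ∪ B) ∩ (B ∩ A).

(⟸) This inclusion fails. Take B = {1}, A = {1}; then 1 ∈ (A ∪ B) ∩ (B ∩ A) but 1 ∉ B ∖ A.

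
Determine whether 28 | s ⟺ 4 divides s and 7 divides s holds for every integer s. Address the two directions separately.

The biconditional holds.

Forward direction. If 28 ∣ s, write s = 28q. Since 28 = 7·4, s = 4·(7q), so 4 ∣ s; and since 28 = 4·7, s = 7·(4q), so 7 ∣ s.

Converse. Suppose 4 ∣ s and 7 ∣ s. Any common multiple of 4 and 7 is a multiple of their lcm; here gcd(4, 7) = 1, so lcm(4, 7) = 4·7 = 28, so 28 ∣ s.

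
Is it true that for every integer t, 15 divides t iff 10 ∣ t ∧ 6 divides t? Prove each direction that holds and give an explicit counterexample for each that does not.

Forward direction. This fails: take t = 15. Certainly 15 ∣ 15, but 10 ∤ 15.

Converse. Suppose 10 ∣ t and 6 ∣ t. Any common multiple of 10 and 6 is a multiple of their lcm; here lcm(10, 6) = 10·6/gcd(10, 6) = 60/2 = 30, so 30 ∣ t. Since 15 ∣ 30, it follows that 15 ∣ t.

(⇒) fails; (⇐) holds.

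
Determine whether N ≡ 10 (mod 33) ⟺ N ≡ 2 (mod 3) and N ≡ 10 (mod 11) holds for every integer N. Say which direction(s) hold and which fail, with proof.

(⇒) fails and (⇐) fails.

(→) This fails: N = 10 gives 10 ≡ 10 (mod 33) but 10 ≡ 1 (mod 3), so the conjunction on the right does not hold.

(←) This fails: N = 32 satisfies both congruences on the right (32 ≡ 2 mod 3 and 32 ≡ 10 mod 11) yet 32 ≡ 32 (mod 33), not 10.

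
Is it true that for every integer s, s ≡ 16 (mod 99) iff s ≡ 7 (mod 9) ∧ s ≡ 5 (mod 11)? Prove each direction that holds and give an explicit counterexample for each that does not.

(⟹) Suppose s ≡ 16 (mod 99); write s = 99j + 16. Since 9 ∣ 99, reducing mod 9 gives s ≡ 16 ≡ 7 (mod 9); since 11 ∣ 99, reducing mod 11 gives s ≡ 16 ≡ 5 (mod 11).

(⟸) Conversely, if s ≡ 7 (mod 9) and s ≡ 5 (mod 11), then by the Chinese remainder theorem s ≡ 16 (mod 99). This is exactly s ≡ 16 (mod 99).

Both directions hold; the statement is true.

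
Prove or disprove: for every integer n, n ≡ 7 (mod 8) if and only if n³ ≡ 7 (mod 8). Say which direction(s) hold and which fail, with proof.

Both implications hold.

Forward direction. Suppose n ≡ 7 (mod 8). Write n = 8j + 7. Then (8j + 7)³ = 512j³ + 1344j² + 1176j + 343 = 8(64j³ + 168j² + 147j + 42) + 7, so n³ ≡ 7 (mod 8).

Converse. Suppose n³ ≡ 7 (mod 8). The only residue r in {0, …, 7} with r³ ≡ 7 (mod 8) is r = 7, so n ≡ 7 (mod 8).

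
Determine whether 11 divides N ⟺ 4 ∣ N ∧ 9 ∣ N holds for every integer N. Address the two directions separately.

Neither implication holds.

(→) This fails: take N = 11. Certainly 11 ∣ 11, but 4 ∤ 11.

(←) This fails: take N = 36. Both 4 ∣ 36 and 9 ∣ 36, yet 36 is not a multiple of 11 (since 36 = 3·11 + 3), so 11 ∤ 36.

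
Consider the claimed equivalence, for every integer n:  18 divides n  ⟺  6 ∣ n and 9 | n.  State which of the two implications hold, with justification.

(←) Suppose 6 ∣ n and 9 ∣ n. Any common multiple of 6 and 9 is a multiple of their lcm; here lcm(6, 9) = 6·9/gcd(6, 9) = 54/3 = 18, so 18 ∣ n.

(→) If 18 ∣ n, write n = 18q. Since 18 = 3·6, n = 6·(3q), so 6 ∣ n; and since 18 = 2·9, n = 9·(2q), so 9 ∣ n.

Both implications hold.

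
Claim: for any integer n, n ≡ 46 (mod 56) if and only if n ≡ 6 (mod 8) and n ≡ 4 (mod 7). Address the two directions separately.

The biconditional holds.

[⇒] Suppose n ≡ 46 (mod 56); write n = 56j + 46. Since 8 ∣ 56, reducing mod 8 gives n ≡ 46 ≡ 6 (mod 8); since 7 ∣ 56, reducing mod 7 gives n ≡ 46 ≡ 4 (mod 7).

[⇐] Conversely, if n ≡ 6 (mod 8) and n ≡ 4 (mod 7), then by the Chinese remainder theorem n ≡ 46 (mod 56). This is exactly n ≡ 46 (mod 56).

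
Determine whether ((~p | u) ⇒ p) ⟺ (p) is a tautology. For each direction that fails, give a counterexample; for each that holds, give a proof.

Both implications hold.

(⟹) Assume the antecedent. If u is true, the antecedent forces (u = T, p = T), and p holds there. If u is false, the antecedent forces (u = F, p = T), and p holds there. Either way p holds.

(⟸) Assume the antecedent. If u is true, the antecedent forces (u = T, p = T), and (~p | u) ⇒ p holds there. If u is false, the antecedent forces (u = F, p = T), and (~p | u) ⇒ p holds there. Either way (~p | u) ⇒ p holds.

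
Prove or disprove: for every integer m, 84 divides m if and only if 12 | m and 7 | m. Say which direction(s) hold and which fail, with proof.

Both directions hold.

(⟹) If 84 ∣ m, write m = 84q. Since 84 = 7·12, m = 12·(7q), so 12 ∣ m; and since 84 = 12·7, m = 7·(12q), so 7 ∣ m.

(⟸) Suppose 12 ∣ m and 7 ∣ m. Any common multiple of 12 and 7 is a multiple of their lcm; here gcd(12, 7) = 1, so lcm(12, 7) = 12·7 = 84, so 84 ∣ m.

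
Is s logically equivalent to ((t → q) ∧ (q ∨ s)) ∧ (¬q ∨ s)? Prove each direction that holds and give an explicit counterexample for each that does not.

The forward direction fails; the converse holds.

(⟹) This fails. Under t = T, q = F, s = T, the left side is true but the right side is false.

(⟸) Assume the antecedent. If t is true, the antecedent forces (t = T, q = T, s = T), and s holds there. If t is false, the antecedent forces (t = F, q = F, s = T) or (t = F, q = T, s = T), and s holds there. Either way s holds.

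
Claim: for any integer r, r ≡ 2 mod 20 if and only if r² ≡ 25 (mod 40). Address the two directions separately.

[⇒] This fails: take r = 2. Then 2 ≡ 2 (mod 20), but 2² = 4 ≡ 4 (mod 40), not 25.

[⇐] This fails: take r = 5. Then 5² = 25 ≡ 25 (mod 40), yet 5 ≡ 5 (mod 20), not 2.

Both directions fail.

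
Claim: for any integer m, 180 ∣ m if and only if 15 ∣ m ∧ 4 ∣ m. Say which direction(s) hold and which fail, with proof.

(⇐) This fails: take m = 60. Both 15 ∣ 60 and 4 ∣ 60, yet 60 is not a multiple of 180 (since 60 = 0·180 + 60), so 180 ∤ 60.

(⇒) If 180 ∣ m, write m = 180q. Since 180 = 12·15, m = 15·(12q), so 15 ∣ m; and since 180 = 45·4, m = 4·(45q), so 4 ∣ m.

Only the forward direction holds.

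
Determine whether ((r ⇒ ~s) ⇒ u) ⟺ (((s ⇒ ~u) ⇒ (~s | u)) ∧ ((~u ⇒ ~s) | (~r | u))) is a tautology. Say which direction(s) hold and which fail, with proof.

Neither direction holds.

[⇒] This fails. Under s = T, u = F, r = T, the left side is true but the right side is false.

[⇐] This fails. Under s = F, u = F, r = F, the left side is false but the right side is true.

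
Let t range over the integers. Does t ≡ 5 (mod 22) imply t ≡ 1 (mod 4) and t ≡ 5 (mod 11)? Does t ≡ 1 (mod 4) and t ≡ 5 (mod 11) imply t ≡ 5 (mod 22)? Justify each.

(⇒) This fails: t = 27 gives 27 ≡ 5 (mod 22) but 27 ≡ 3 (mod 4), so the conjunction on the right does not hold.

(⇐) Conversely, if t ≡ 1 (mod 4) and t ≡ 5 (mod 11), then by the Chinese remainder theorem t ≡ 5 (mod 44). Since 5 ≡ 5 (mod 22) and 22 ∣ 44, we get t ≡ 5 (mod 22).

Only the reverse direction holds.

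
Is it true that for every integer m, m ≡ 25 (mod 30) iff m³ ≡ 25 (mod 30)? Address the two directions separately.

Equivalent; both directions hold.

(⇒) Suppose m ≡ 25 (mod 30). Write m = 30j + 25. Then (30j + 25)³ = 27000j³ + 67500j² + 56250j + 15625 = 30(900j³ + 2250j² + 1875j + 520) + 25, so m³ ≡ 25 (mod 30).

(⇐) Conversely, suppose m³ ≡ 25 (mod 30). The only residue r in {0, …, 29} with r³ ≡ 25 (mod 30) is r = 25, so m ≡ 25 (mod 30).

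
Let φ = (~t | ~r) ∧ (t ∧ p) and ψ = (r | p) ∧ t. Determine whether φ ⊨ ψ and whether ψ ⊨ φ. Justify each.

(⇒) holds; (⇐) fails.

[⇒] Assume the antecedent. If t is true, the antecedent forces (t = T, p = T, r = F), and (r | p) ∧ t holds there. If t is false, the antecedent cannot hold. Either way (r | p) ∧ t holds.

[⇐] This fails. Under t = T, p = F, r = T, the left side is false but the right side is true.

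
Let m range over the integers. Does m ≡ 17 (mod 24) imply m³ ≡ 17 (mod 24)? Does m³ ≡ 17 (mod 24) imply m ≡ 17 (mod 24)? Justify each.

Both directions hold.

[⇒] Suppose m ≡ 17 (mod 24). Write m = 24j + 17. Then (24j + 17)³ = 13824j³ + 29376j² + 20808j + 4913 = 24(576j³ + 1224j² + 867j + 204) + 17, so m³ ≡ 17 (mod 24).

[⇐] Conversely, suppose m³ ≡ 17 (mod 24). The only residue r in {0, …, 23} with r³ ≡ 17 (mod 24) is r = 17, so m ≡ 17 (mod 24).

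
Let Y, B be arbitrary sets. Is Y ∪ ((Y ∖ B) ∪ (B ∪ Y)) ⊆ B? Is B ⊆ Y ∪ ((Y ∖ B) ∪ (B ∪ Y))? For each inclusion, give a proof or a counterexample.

Forward inclusion. This inclusion fails. Take Y = {1}, B = ∅; then 1 ∈ Y ∪ ((Y ∖ B) ∪ (B ∪ Y)) but 1 ∉ B.

Reverse inclusion. Let x ∈ B. Then either x ∈ B and x ∉ Y; or x ∈ Y ∩ B. In each case x ∈ Y ∪ ((Y ∖ B) ∪ (B ∪ Y)), so B ⊆ Y ∪ ((Y ∖ B) ∪ (B ∪ Y)).

Only the reverse inclusion holds.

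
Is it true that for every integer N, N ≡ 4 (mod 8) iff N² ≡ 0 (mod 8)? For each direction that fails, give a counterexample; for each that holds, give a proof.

Not equivalent: only (⇒) holds.

[⇒] Suppose N ≡ 4 (mod 8). Write N = 8j + 4. Then (8j + 4)² = 64j² + 64j + 16 = 8(8j² + 8j + 2) + 0, so N² ≡ 0 (mod 8).

[⇐] This fails: take N = 0. Then 0² = 0 ≡ 0 (mod 8), yet 0 ≡ 0 (mod 8), not 4.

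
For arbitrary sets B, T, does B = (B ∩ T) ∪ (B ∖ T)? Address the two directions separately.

Both inclusions hold.

(⊆) Let x ∈ B. Then either x ∈ B and x ∉ T; or x ∈ B ∩ T. In each case x ∈ (B ∩ T) ∪ (B ∖ T), so B ⊆ (B ∩ T) ∪ (B ∖ T).

(⊇) Let x ∈ (B ∩ T) ∪ (B ∖ T). Then either x ∈ B and x ∉ T; or x ∈ B ∩ T. In each case x ∈ B, so (B ∩ T) ∪ (B ∖ T) ⊆ B.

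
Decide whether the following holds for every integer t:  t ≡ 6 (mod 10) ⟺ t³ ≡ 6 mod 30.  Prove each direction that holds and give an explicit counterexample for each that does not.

(←) The residues r modulo 30 with r³ ≡ 6 (mod 30) are exactly {6}, and each is ≡ 6 (mod 10).

(→) This fails: take t = 16. Then 16 ≡ 6 (mod 10), but 16³ = 4096 ≡ 16 (mod 30), not 6.

Only the converse holds.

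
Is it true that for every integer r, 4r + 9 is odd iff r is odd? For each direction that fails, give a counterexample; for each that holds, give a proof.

(⇒) fails; (⇐) holds.

(⟹) This fails: take r = 6. Then 4r + 9 = 33, which is odd, yet r = 6 is even, not odd.

(⟸) Suppose r is odd. Since 4 is even, 4r is even for every r, so 4r + 9 has the same parity as 9, which is odd. Hence 4r + 9 is odd.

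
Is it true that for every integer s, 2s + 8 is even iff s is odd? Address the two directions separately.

The forward direction fails; the converse holds.

(⟹) This fails: take s = 6. Then 2s + 8 = 20, which is even, yet s = 6 is even, not odd.

(⟸) Suppose s is odd. Since 2 is even, 2s is even for every s, so 2s + 8 has the same parity as 8, which is even. Hence 2s + 8 is even.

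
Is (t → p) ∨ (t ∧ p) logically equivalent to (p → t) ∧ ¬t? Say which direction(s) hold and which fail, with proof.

(⇒) fails; (⇐) holds.

[⇐] Assume the antecedent. If t is true, the antecedent cannot hold. If t is false, (t → p) ∨ (t ∧ p) reduces to true regardless of the other variables. Either way (t → p) ∨ (t ∧ p) holds.

[⇒] This fails. Under t = F, p = T, the left side is true but the right side is false.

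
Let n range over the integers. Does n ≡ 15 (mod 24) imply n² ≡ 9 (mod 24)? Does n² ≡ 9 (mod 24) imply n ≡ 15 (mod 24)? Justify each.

Not equivalent: only (⇒) holds.

Forward direction. Suppose n ≡ 15 (mod 24). Write n = 24j + 15. Then (24j + 15)² = 576j² + 720j + 225 = 24(24j² + 30j + 9) + 9, so n² ≡ 9 (mod 24).

Converse. This fails: take n = 3. Then 3² = 9 ≡ 9 (mod 24), yet 3 ≡ 3 (mod 24), not 15.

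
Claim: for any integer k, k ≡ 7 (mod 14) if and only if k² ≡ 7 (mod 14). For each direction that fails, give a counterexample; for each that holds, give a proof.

Both directions hold; the statement is true.

Converse. Suppose k² ≡ 7 (mod 14). The only residue r in {0, …, 13} with r² ≡ 7 (mod 14) is r = 7, so k ≡ 7 (mod 14).

Forward direction. Suppose k ≡ 7 (mod 14). Write k = 14j + 7. Then (14j + 7)² = 196j² + 196j + 49 = 14(14j² + 14j + 3) + 7, so k² ≡ 7 (mod 14).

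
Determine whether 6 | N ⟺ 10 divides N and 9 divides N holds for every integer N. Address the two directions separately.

Only the reverse direction holds.

(⇒) This fails: take N = 6. Certainly 6 ∣ 6, but 10 ∤ 6.

(⇐) Suppose 10 ∣ N and 9 ∣ N. Any common multiple of 10 and 9 is a multiple of their lcm; here gcd(10, 9) = 1, so lcm(10, 9) = 10·9 = 90, so 90 ∣ N. Since 6 ∣ 90, it follows that 6 ∣ N.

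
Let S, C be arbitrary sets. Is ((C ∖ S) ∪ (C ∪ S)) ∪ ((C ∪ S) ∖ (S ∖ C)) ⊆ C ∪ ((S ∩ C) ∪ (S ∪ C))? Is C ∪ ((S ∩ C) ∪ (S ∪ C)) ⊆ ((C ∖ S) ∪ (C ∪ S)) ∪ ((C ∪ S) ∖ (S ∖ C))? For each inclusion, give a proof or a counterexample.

Both inclusions hold.

(⟹) Let x ∈ ((C ∖ S) ∪ (C ∪ S)) ∪ ((C ∪ S) ∖ (S ∖ C)). Then either x ∈ S and x ∉ C; or x ∈ C and x ∉ S; or x ∈ S ∩ C. In each case x ∈ C ∪ ((S ∩ C) ∪ (S ∪ C)), so ((C ∖ S) ∪ (C ∪ S)) ∪ ((C ∪ S) ∖ (S ∖ C)) ⊆ C ∪ ((S ∩ C) ∪ (S ∪ C)).

(⟸) Let x ∈ C ∪ ((S ∩ C) ∪ (S ∪ C)). Then either x ∈ S and x ∉ C; or x ∈ C and x ∉ S; or x ∈ S ∩ C. In each case x ∈ ((C ∖ S) ∪ (C ∪ S)) ∪ ((C ∪ S) ∖ (S ∖ C)), so C ∪ ((S ∩ C) ∪ (S ∪ C)) ⊆ ((C ∖ S) ∪ (C ∪ S)) ∪ ((C ∪ S) ∖ (S ∖ C)).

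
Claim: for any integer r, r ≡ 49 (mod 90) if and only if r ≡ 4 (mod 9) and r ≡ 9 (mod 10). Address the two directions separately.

(⇒) Suppose r ≡ 49 (mod 90); write r = 90j + 49. Since 9 ∣ 90, reducing mod 9 gives r ≡ 49 ≡ 4 (mod 9); since 10 ∣ 90, reducing mod 10 gives r ≡ 49 ≡ 9 (mod 10).

(⇐) Conversely, if r ≡ 4 (mod 9) and r ≡ 9 (mod 10), then by the Chinese remainder theorem r ≡ 49 (mod 90). This is exactly r ≡ 49 (mod 90).

Both implications hold.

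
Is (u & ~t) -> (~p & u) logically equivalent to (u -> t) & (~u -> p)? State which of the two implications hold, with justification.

Only the reverse direction holds.

(→) This fails. Under t = F, u = F, p = F, the left side is true but the right side is false.

(←) Assume the antecedent. If t is true, (u & ~t) -> (~p & u) reduces to true regardless of the other variables. If t is false, the antecedent forces (t = F, u = F, p = T), and (u & ~t) -> (~p & u) holds there. Either way (u & ~t) -> (~p & u) holds.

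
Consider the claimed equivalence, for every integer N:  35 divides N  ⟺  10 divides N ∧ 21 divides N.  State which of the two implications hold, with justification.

Not equivalent: only (⇐) holds.

(⟹) This fails: take N = 35. Certainly 35 ∣ 35, but 10 ∤ 35.

(⟸) Suppose 10 ∣ N and 21 ∣ N. Any common multiple of 10 and 21 is a multiple of their lcm; here gcd(10, 21) = 1, so lcm(10, 21) = 10·21 = 210, so 210 ∣ N. Since 35 ∣ 210, it follows that 35 ∣ N.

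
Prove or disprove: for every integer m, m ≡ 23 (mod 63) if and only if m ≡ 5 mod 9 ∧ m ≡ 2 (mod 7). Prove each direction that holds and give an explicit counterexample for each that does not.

(⟹) Suppose m ≡ 23 (mod 63); write m = 63j + 23. Since 9 ∣ 63, reducing mod 9 gives m ≡ 23 ≡ 5 (mod 9); since 7 ∣ 63, reducing mod 7 gives m ≡ 23 ≡ 2 (mod 7).

(⟸) Conversely, if m ≡ 5 (mod 9) and m ≡ 2 (mod 7), then by the Chinese remainder theorem m ≡ 23 (mod 63). This is exactly m ≡ 23 (mod 63).

Both implications hold.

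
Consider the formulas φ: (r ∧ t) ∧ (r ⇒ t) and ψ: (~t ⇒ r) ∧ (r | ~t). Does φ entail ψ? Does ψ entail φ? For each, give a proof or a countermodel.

Not equivalent: only (⇒) holds.

(←) This fails. Under r = T, t = F, the left side is false but the right side is true.

(→) Assume the antecedent. If r is true, (~t ⇒ r) ∧ (r | ~t) reduces to true regardless of the other variables. If r is false, the antecedent cannot hold. Either way (~t ⇒ r) ∧ (r | ~t) holds.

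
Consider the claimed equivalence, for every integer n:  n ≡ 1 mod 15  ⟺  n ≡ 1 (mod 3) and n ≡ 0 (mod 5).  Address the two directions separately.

(⟹) This fails: n = 1 gives 1 ≡ 1 (mod 15) but 1 ≡ 1 (mod 5), so the conjunction on the right does not hold.

(⟸) This fails: n = 10 satisfies both congruences on the right (10 ≡ 1 mod 3 and 10 ≡ 0 mod 5) yet 10 ≡ 10 (mod 15), not 1.

Neither direction holds.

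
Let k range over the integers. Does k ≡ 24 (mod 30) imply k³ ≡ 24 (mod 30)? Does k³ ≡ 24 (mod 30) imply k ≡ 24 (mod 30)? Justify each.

Both directions hold; the statement is true.

[⇒] Suppose k ≡ 24 (mod 30). Write k = 30j + 24. Then (30j + 24)³ = 27000j³ + 64800j² + 51840j + 13824 = 30(900j³ + 2160j² + 1728j + 460) + 24, so k³ ≡ 24 (mod 30).

[⇐] Conversely, suppose k³ ≡ 24 (mod 30). The only residue r in {0, …, 29} with r³ ≡ 24 (mod 30) is r = 24, so k ≡ 24 (mod 30).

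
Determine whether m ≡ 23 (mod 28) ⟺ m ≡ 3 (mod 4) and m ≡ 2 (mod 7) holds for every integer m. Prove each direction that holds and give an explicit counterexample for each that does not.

(⇒) Suppose m ≡ 23 (mod 28); write m = 28j + 23. Since 4 ∣ 28, reducing mod 4 gives m ≡ 23 ≡ 3 (mod 4); since 7 ∣ 28, reducing mod 7 gives m ≡ 23 ≡ 2 (mod 7).

(⇐) Conversely, if m ≡ 3 (mod 4) and m ≡ 2 (mod 7), then by the Chinese remainder theorem m ≡ 23 (mod 28). This is exactly m ≡ 23 (mod 28).

Both directions hold.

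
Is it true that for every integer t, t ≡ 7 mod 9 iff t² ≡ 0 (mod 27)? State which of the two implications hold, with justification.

Neither direction holds.

(→) This fails: take t = 7. Then 7 ≡ 7 (mod 9), but 7² = 49 ≡ 22 (mod 27), not 0.

(←) This fails: take t = 0. Then 0² = 0 ≡ 0 (mod 27), yet 0 ≡ 0 (mod 9), not 7.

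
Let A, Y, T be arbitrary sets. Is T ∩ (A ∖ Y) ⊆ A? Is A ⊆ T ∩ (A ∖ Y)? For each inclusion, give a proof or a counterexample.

Forward inclusion. Let x ∈ T ∩ (A ∖ Y). Then x ∈ A ∩ T and x ∉ Y, from which x ∈ A.

Reverse inclusion. This inclusion fails. Take A = {1}, Y = ∅, T = ∅; then 1 ∈ A but 1 ∉ T ∩ (A ∖ Y).

Only the forward inclusion holds.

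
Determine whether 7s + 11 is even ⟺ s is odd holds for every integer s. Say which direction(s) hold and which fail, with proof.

Converse. Suppose s is odd; write s = 2j + 1. Then 7s + 11 = 7·(2j + 1) + 11 = 2·7j + 18, which is even.

Forward direction. Suppose 7s + 11 is even. Since 7 is odd, 7s and s have the same parity, so 7s + 11 ≡ s + 11 (mod 2). As 11 is odd, 7s + 11 is even exactly when s is odd. Thus s is odd.

Both implications hold.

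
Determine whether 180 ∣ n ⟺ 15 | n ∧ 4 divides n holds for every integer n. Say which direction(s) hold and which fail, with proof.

(⇒) If 180 ∣ n, write n = 180q. Since 180 = 12·15, n = 15·(12q), so 15 ∣ n; and since 180 = 45·4, n = 4·(45q), so 4 ∣ n.

(⇐) This fails: take n = 60. Both 15 ∣ 60 and 4 ∣ 60, yet 60 is not a multiple of 180 (since 60 = 0·180 + 60), so 180 ∤ 60.

Only the forward direction holds.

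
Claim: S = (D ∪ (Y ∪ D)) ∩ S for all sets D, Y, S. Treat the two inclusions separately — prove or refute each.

Forward inclusion. This inclusion fails. Take D = ∅, Y = ∅, S = {1}; then 1 ∈ S but 1 ∉ (D ∪ (Y ∪ D)) ∩ S.

Reverse inclusion. Let x ∈ (D ∪ (Y ∪ D)) ∩ S. Then either x ∈ D ∩ S and x ∉ Y; or x ∈ Y ∩ S and x ∉ D; or x ∈ D ∩ Y ∩ S. In each case x ∈ S, so (D ∪ (Y ∪ D)) ∩ S ⊆ S.

Only the reverse inclusion holds.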